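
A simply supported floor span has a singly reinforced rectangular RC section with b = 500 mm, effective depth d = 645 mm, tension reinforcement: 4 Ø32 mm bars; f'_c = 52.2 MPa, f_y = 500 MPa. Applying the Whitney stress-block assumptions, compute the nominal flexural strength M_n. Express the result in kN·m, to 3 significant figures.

A_s = 4 × 804 = 3216 mm².
T = A_s f_y = 3216 × 500 = 1608000 N = 1608 kN.
From C = T: a = T/(0.85 f'_c b) = 1608000/(0.85 × 52.2 × 500) = 72.48 mm.
M_n = T(d − a/2) = 1608 kN × (645 − 36.24) mm = 978.89 kN·m.

M_n ≈ 979 kN·m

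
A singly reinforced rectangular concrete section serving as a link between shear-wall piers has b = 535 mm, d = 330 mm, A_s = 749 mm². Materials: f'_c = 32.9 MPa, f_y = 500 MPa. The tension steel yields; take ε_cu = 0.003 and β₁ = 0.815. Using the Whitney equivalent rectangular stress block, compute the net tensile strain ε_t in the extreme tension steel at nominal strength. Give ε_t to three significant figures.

ε_t ≈ 0.0292

a = A_s f_y/(0.85 f'_c b) = 25.03 mm.
β₁ = 0.815, so c = a/β₁ = 25.03/0.815 = 30.71 mm.
From the linear strain diagram with ε_cu = 0.003: ε_t = 0.003 (d − c)/c = 0.003 × (330 − 30.71)/30.71 = 0.0292.
Since ε_t ≥ 0.005, the section is tension-controlled.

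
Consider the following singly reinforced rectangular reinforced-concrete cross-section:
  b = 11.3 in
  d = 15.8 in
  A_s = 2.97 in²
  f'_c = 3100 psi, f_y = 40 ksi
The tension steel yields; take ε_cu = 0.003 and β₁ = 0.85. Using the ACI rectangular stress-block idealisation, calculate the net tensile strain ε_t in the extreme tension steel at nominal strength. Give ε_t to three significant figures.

a = A_s f_y/(0.85 f'_c b) = 3.990 in.
β₁ = 0.85, so c = a/β₁ = 3.990/0.85 = 4.694 in.
From the linear strain diagram with ε_cu = 0.003: ε_t = 0.003 (d − c)/c = 0.003 × (15.8 − 4.694)/4.694 = 0.00710.
Since ε_t ≥ 0.005, the section is tension-controlled.

ε_t ≈ 0.00710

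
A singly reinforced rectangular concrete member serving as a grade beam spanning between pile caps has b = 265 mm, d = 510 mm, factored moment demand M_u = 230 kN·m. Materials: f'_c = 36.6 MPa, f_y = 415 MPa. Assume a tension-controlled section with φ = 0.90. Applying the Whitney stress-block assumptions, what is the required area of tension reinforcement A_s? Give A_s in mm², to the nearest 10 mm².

A_s ≈ 1290 mm²

M_n = M_u/φ = 230/0.90 = 255.556 kN·m.
With M_n = 0.85 f'_c a b (d − a/2), solve the quadratic for a:
a = d − √(d² − 2M_n/(0.85 f'_c b)) = 510 − √(510² − 2 × 255.556×10⁶/(0.85 × 36.6 × 265)) = 64.91 mm.
A_s = 0.85 f'_c a b / f_y = 0.85 × 36.6 × 64.91 × 265 / 415 = 1289.5 mm².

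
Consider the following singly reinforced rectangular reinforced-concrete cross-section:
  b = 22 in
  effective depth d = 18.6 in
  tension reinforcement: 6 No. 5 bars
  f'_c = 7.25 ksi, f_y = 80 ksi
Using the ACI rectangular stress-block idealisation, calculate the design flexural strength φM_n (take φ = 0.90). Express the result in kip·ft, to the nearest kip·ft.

A_s = 6 × 0.31 = 1.86 in².
T = A_s f_y = 1.86 × 80 = 148.8 kips.
a = T/(0.85 f'_c b) = 148.8/(0.85 × 7.25 × 22) = 1.098 in.
M_n = T(d − a/2) = 148.8 × (18.6 − 0.549) = 2686.0 kip·in = 2686.0/12 = 223.83 kip·ft.
φM_n = 0.90 × 223.83 = 201.45 kip·ft.

φM_n ≈ 201 kip·ft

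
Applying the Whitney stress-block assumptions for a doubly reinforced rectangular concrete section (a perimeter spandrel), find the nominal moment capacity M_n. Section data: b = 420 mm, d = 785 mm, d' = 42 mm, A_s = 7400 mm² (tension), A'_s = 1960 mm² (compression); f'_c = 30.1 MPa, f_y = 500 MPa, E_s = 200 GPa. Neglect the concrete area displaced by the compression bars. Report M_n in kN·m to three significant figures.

M_n ≈ 2520 kN·m

Assume both tension and compression steel yield.
Net tension couple steel: A_s − A'_s = 5440 mm².
a = (A_s − A'_s) f_y / (0.85 f'_c b) = 2720000/(0.85 × 30.1 × 420) = 253.12 mm.
c = a/β₁ = 253.12/0.835 = 303.14 mm; ε'_s = 0.003(c − d')/c = 0.0026 ≥ f_y/E_s = 0.0025, so compression steel does yield.
M_n = (A_s − A'_s) f_y (d − a/2) + A'_s f_y (d − d') = [2720000 × (785 − 126.56) + 980000 × (785 − 42)] × 10⁻⁶ = 1790.96 + 728.14 = 2519.10 kN·m.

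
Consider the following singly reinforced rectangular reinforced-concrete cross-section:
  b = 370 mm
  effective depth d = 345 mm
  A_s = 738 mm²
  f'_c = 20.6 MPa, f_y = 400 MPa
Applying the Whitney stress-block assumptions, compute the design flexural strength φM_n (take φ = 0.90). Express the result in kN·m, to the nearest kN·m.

φM_n ≈ 86 kN·m

T = A_s f_y = 738 × 400 = 295200 N = 295.2 kN.
From C = T: a = T/(0.85 f'_c b) = 295200/(0.85 × 20.6 × 370) = 45.56 mm.
M_n = T(d − a/2) = 295.2 kN × (345 − 22.78) mm = 95.12 kN·m.
φM_n = 0.90 × 95.12 = 85.61 kN·m.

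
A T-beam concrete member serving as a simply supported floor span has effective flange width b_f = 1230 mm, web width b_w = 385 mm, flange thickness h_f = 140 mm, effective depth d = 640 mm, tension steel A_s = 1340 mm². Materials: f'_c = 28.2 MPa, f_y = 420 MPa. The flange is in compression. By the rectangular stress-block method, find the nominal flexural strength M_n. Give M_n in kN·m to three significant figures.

Tension: T = A_s f_y = 1340 × 420 = 562800 N.
Try a within the flange: a = T/(0.85 f'_c b_f) = 562800/(0.85 × 28.2 × 1230) = 19.09 mm.
Since a = 19.09 ≤ h_f = 140 mm, the stress block lies entirely in the flange; analyse as a rectangular beam of width b_f.
M_n = T(d − a/2) = 562800 × (640 − 9.545) = 354.82 × 10⁶ N·mm.
M_n = 354.82 kN·m.

M_n ≈ 355 kN·m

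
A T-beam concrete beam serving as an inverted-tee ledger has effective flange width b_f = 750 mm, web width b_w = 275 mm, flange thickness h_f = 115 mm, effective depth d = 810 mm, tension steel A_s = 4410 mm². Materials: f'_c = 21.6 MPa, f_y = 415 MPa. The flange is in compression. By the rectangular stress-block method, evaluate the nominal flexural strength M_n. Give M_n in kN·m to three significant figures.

M_n ≈ 1360 kN·m

Tension: T = A_s f_y = 4410 × 415 = 1830150 N.
Try a within the flange: a = T/(0.85 f'_c b_f) = 1830150/(0.85 × 21.6 × 750) = 132.91 mm.
a = 132.91 > h_f = 115 mm: the block extends into the web. Split into flange-overhang and web parts.
C_f = 0.85 f'_c (b_f − b_w) h_f = 0.85 × 21.6 × (750 − 275) × 115 = 1002915 N.
Remaining web compression depth: a_w = (T − C_f)/(0.85 f'_c b_w) = (1830150 − 1002915)/(0.85 × 21.6 × 275) = 163.84 mm.
M_n = C_f(d − h_f/2) + (T − C_f)(d − a_w/2) = 1002915 × (810 − 57.5) + 827235 × (810 − 81.92) = 754.69 + 602.29 = 1356.98 × 10⁶ N·mm.
M_n = 1356.98 kN·m.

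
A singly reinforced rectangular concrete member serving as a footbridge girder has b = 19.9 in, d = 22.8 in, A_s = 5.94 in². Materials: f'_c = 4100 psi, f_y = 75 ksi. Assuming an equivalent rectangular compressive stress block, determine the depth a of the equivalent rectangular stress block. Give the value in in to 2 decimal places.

a ≈ 6.42 in

T = A_s f_y = 5.94 × 75 = 445.5 kips.
a = T/(0.85 f'_c b) = 445.5/(0.85 × 4.1 × 19.9) = 6.42 in.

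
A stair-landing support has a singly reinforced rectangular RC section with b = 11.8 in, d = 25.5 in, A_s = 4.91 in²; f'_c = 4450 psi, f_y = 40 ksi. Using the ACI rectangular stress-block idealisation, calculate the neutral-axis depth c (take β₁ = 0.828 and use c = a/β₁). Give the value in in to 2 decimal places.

c ≈ 5.31 in

T = A_s f_y = 4.91 × 40 = 196.4 kips.
a = T/(0.85 f'_c b) = 196.4/(0.85 × 4.45 × 11.8) = 4.4003 in.
With β₁ = 0.828, c = a/β₁ = 4.4003/0.828 = 5.31 in.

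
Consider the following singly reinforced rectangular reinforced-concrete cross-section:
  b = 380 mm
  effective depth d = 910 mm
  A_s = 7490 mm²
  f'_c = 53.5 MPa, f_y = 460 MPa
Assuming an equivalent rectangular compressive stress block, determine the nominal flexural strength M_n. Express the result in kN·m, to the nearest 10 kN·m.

M_n ≈ 2790 kN·m

T = A_s f_y = 7490 × 460 = 3445400 N = 3445.4 kN.
From C = T: a = T/(0.85 f'_c b) = 3445400/(0.85 × 53.5 × 380) = 199.38 mm.
M_n = T(d − a/2) = 3445.4 kN × (910 − 99.69) mm = 2791.84 kN·m.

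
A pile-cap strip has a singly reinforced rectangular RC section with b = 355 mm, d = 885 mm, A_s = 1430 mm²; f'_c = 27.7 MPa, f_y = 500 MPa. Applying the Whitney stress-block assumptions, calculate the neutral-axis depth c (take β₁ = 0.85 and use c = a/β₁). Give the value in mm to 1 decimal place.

T = A_s f_y = 1430 × 500 = 715000 N = 715 kN.
Setting C = 0.85 f'_c a b equal to T: a = 715000/(0.85 × 27.7 × 355) = 85.542 mm.
With β₁ = 0.85, c = a/β₁ = 85.542/0.85 = 100.6 mm.

c ≈ 100.6 mm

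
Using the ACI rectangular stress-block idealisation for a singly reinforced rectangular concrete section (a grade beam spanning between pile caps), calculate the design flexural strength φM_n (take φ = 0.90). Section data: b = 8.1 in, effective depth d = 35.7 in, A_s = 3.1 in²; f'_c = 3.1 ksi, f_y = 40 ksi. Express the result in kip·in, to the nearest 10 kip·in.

φM_n ≈ 3660 kip·in

T = A_s f_y = 3.1 × 40 = 124 kips.
a = T/(0.85 f'_c b) = 124/(0.85 × 3.1 × 8.1) = 5.810 in.
M_n = T(d − a/2) = 124 × (35.7 − 2.905) = 4066.6 kip·in.
φM_n = 0.90 × 4066.6 = 3659.9 kip·in.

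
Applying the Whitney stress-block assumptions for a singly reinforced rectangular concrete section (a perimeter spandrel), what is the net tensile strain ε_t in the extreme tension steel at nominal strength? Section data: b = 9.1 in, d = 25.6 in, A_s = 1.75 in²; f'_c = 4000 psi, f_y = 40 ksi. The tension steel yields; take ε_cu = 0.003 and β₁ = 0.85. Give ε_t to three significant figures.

a = A_s f_y/(0.85 f'_c b) = 2.262 in.
β₁ = 0.85, so c = a/β₁ = 2.262/0.85 = 2.661 in.
From the linear strain diagram with ε_cu = 0.003: ε_t = 0.003 (d − c)/c = 0.003 × (25.6 − 2.661)/2.661 = 0.0259.
Since ε_t ≥ 0.005, the section is tension-controlled.

ε_t ≈ 0.0259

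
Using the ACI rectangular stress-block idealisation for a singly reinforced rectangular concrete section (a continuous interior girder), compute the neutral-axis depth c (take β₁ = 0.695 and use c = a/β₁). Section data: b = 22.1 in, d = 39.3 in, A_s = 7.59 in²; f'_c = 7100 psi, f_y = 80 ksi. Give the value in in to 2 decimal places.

c ≈ 6.55 in

T = A_s f_y = 7.59 × 80 = 607.2 kips.
a = T/(0.85 f'_c b) = 607.2/(0.85 × 7.1 × 22.1) = 4.5526 in.
With β₁ = 0.695, c = a/β₁ = 4.5526/0.695 = 6.55 in.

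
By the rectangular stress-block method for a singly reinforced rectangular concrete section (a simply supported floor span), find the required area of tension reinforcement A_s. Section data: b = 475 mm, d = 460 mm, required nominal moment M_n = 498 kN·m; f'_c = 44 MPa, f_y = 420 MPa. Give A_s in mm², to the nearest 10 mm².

With M_n = 0.85 f'_c a b (d − a/2), solve the quadratic for a:
a = d − √(d² − 2M_n/(0.85 f'_c b)) = 460 − √(460² − 2 × 498×10⁶/(0.85 × 44 × 475)) = 65.62 mm.
A_s = 0.85 f'_c a b / f_y = 0.85 × 44 × 65.62 × 475 / 420 = 2775.6 mm².

A_s ≈ 2780 mm²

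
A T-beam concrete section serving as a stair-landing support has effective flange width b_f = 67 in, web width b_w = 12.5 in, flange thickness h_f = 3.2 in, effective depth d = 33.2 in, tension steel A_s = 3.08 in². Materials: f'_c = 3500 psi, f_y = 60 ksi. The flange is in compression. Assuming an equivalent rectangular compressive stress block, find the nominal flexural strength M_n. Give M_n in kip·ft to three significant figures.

M_n ≈ 504 kip·ft

Tension: T = A_s f_y = 3.08 × 60 = 184.8 kips.
Try a within the flange: a = T/(0.85 f'_c b_f) = 184.8/(0.85 × 3.5 × 67) = 0.927 in.
Since a = 0.927 ≤ h_f = 3.2 in, the stress block lies entirely in the flange; analyse as a rectangular beam of width b_f.
M_n = T(d − a/2) = 184.8 × (33.2 − 0.4635) = 6049.7 kip·in.
M_n = 6049.7/12 = 504.14 kip·ft.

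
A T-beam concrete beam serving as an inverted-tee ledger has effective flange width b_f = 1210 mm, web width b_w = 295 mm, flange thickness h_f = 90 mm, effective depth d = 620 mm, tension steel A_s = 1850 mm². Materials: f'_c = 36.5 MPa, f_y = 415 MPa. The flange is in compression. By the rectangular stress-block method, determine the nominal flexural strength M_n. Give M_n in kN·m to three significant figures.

M_n ≈ 468 kN·m

Tension: T = A_s f_y = 1850 × 415 = 767750 N.
Try a within the flange: a = T/(0.85 f'_c b_f) = 767750/(0.85 × 36.5 × 1210) = 20.45 mm.
Since a = 20.45 ≤ h_f = 90 mm, the stress block lies entirely in the flange; analyse as a rectangular beam of width b_f.
M_n = T(d − a/2) = 767750 × (620 − 10.225) = 468.15 × 10⁶ N·mm.
M_n = 468.15 kN·m.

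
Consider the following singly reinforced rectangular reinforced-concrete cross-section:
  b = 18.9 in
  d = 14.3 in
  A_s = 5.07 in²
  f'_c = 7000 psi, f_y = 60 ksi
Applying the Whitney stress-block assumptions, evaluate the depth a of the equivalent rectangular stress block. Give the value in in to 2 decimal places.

T = A_s f_y = 5.07 × 60 = 304.2 kips.
a = T/(0.85 f'_c b) = 304.2/(0.85 × 7 × 18.9) = 2.71 in.

a ≈ 2.71 in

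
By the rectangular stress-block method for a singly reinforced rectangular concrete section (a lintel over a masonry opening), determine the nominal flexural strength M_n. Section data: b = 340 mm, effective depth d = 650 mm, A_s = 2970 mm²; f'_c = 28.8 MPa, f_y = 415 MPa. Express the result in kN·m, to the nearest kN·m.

M_n ≈ 710 kN·m

T = A_s f_y = 2970 × 415 = 1232550 N = 1232.55 kN.
From C = T: a = T/(0.85 f'_c b) = 1232550/(0.85 × 28.8 × 340) = 148.09 mm.
M_n = T(d − a/2) = 1232.55 kN × (650 − 74.045) mm = 709.89 kN·m.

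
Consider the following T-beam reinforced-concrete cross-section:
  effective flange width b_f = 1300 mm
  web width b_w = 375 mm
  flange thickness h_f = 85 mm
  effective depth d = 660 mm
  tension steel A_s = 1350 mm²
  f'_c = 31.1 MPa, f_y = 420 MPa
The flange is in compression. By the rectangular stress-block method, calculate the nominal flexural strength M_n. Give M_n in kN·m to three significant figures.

Tension: T = A_s f_y = 1350 × 420 = 567000 N.
Try a within the flange: a = T/(0.85 f'_c b_f) = 567000/(0.85 × 31.1 × 1300) = 16.50 mm.
Since a = 16.50 ≤ h_f = 85 mm, the stress block lies entirely in the flange; analyse as a rectangular beam of width b_f.
M_n = T(d − a/2) = 567000 × (660 − 8.25) = 369.54 × 10⁶ N·mm.
M_n = 369.54 kN·m.

M_n ≈ 370 kN·m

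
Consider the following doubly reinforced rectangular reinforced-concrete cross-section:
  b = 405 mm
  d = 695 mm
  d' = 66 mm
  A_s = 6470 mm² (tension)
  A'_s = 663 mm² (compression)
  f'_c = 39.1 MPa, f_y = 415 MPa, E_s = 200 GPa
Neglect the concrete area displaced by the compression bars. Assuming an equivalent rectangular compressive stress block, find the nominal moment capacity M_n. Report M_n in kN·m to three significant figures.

M_n ≈ 1630 kN·m

Assume both tension and compression steel yield.
Net tension couple steel: A_s − A'_s = 5807 mm².
a = (A_s − A'_s) f_y / (0.85 f'_c b) = 2409905/(0.85 × 39.1 × 405) = 179.04 mm.
c = a/β₁ = 179.04/0.771 = 232.22 mm; ε'_s = 0.003(c − d')/c = 0.0021 ≥ f_y/E_s = 0.0021, so compression steel does yield.
M_n = (A_s − A'_s) f_y (d − a/2) + A'_s f_y (d − d') = [2409905 × (695 − 89.52) + 275145 × (695 − 66)] × 10⁻⁶ = 1459.15 + 173.07 = 1632.22 kN·m.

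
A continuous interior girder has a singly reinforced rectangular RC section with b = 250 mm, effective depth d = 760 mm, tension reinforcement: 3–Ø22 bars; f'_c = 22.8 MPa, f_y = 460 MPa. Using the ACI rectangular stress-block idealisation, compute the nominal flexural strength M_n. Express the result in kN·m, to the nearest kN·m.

M_n ≈ 370 kN·m

A_s = 3 × 380 = 1140 mm².
T = A_s f_y = 1140 × 460 = 524400 N = 524.4 kN.
From C = T: a = T/(0.85 f'_c b) = 524400/(0.85 × 22.8 × 250) = 108.24 mm.
M_n = T(d − a/2) = 524.4 kN × (760 − 54.12) mm = 370.16 kN·m.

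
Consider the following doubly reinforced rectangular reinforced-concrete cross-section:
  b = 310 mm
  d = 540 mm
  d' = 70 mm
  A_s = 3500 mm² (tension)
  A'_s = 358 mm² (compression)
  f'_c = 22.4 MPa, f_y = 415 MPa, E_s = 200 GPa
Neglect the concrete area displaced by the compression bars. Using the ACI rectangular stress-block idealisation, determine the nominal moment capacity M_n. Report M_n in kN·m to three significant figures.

Assume both tension and compression steel yield.
Net tension couple steel: A_s − A'_s = 3142 mm².
a = (A_s − A'_s) f_y / (0.85 f'_c b) = 1303930/(0.85 × 22.4 × 310) = 220.92 mm.
c = a/β₁ = 220.92/0.85 = 259.91 mm; ε'_s = 0.003(c − d')/c = 0.0022 ≥ f_y/E_s = 0.0021, so compression steel does yield.
M_n = (A_s − A'_s) f_y (d − a/2) + A'_s f_y (d − d') = [1303930 × (540 − 110.46) + 148570 × (540 − 70)] × 10⁻⁶ = 560.09 + 69.83 = 629.92 kN·m.

M_n ≈ 630 kN·m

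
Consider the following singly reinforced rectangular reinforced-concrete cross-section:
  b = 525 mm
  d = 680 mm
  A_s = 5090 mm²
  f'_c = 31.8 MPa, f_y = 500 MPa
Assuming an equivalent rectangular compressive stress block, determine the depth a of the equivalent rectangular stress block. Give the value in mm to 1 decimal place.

T = A_s f_y = 5090 × 500 = 2545000 N = 2545 kN.
Setting C = 0.85 f'_c a b equal to T: a = 2545000/(0.85 × 31.8 × 525) = 179.3 mm.

a ≈ 179.3 mm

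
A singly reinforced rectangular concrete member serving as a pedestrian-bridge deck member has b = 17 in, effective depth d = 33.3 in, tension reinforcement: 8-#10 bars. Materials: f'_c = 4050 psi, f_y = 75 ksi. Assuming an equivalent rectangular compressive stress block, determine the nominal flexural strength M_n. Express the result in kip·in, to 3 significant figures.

M_n ≈ 20400 kip·in

A_s = 8 × 1.27 = 10.16 in².
T = A_s f_y = 10.16 × 75 = 762 kips.
a = T/(0.85 f'_c b) = 762/(0.85 × 4.05 × 17) = 13.021 in.
M_n = T(d − a/2) = 762 × (33.3 − 6.5105) = 20413.6 kip·in.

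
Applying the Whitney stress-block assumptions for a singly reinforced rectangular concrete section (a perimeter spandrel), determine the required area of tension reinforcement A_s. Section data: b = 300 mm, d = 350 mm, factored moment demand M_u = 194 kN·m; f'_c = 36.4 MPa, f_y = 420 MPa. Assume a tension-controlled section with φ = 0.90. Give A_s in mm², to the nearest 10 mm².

M_n = M_u/φ = 194/0.90 = 215.556 kN·m.
With M_n = 0.85 f'_c a b (d − a/2), solve the quadratic for a:
a = d − √(d² − 2M_n/(0.85 f'_c b)) = 350 − √(350² − 2 × 215.556×10⁶/(0.85 × 36.4 × 300)) = 74.22 mm.
A_s = 0.85 f'_c a b / f_y = 0.85 × 36.4 × 74.22 × 300 / 420 = 1640.3 mm².

A_s ≈ 1640 mm²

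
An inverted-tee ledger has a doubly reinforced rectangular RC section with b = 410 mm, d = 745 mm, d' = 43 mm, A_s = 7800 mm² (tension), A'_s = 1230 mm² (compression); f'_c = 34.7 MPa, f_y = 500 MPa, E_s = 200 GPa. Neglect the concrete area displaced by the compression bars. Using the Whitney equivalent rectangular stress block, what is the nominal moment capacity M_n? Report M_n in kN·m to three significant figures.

M_n ≈ 2430 kN·m

Assume both tension and compression steel yield.
Net tension couple steel: A_s − A'_s = 6570 mm².
a = (A_s − A'_s) f_y / (0.85 f'_c b) = 3285000/(0.85 × 34.7 × 410) = 271.65 mm.
c = a/β₁ = 271.65/0.802 = 338.72 mm; ε'_s = 0.003(c − d')/c = 0.0026 ≥ f_y/E_s = 0.0025, so compression steel does yield.
M_n = (A_s − A'_s) f_y (d − a/2) + A'_s f_y (d − d') = [3285000 × (745 − 135.825) + 615000 × (745 − 43)] × 10⁻⁶ = 2001.14 + 431.73 = 2432.87 kN·m.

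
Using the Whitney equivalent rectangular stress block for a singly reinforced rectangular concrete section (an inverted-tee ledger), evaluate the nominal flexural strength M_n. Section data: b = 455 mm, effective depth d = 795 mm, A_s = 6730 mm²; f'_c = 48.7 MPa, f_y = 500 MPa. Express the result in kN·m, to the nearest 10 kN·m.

M_n ≈ 2370 kN·m

T = A_s f_y = 6730 × 500 = 3365000 N = 3365 kN.
From C = T: a = T/(0.85 f'_c b) = 3365000/(0.85 × 48.7 × 455) = 178.66 mm.
M_n = T(d − a/2) = 3365 kN × (795 − 89.33) mm = 2374.58 kN·m.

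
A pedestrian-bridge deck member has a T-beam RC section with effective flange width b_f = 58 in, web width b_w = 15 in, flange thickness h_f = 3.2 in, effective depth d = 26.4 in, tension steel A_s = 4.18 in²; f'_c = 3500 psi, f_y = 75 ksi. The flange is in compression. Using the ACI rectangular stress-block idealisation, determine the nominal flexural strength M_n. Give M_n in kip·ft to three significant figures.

M_n ≈ 666 kip·ft

Tension: T = A_s f_y = 4.18 × 75 = 313.5 kips.
Try a within the flange: a = T/(0.85 f'_c b_f) = 313.5/(0.85 × 3.5 × 58) = 1.817 in.
Since a = 1.817 ≤ h_f = 3.2 in, the stress block lies entirely in the flange; analyse as a rectangular beam of width b_f.
M_n = T(d − a/2) = 313.5 × (26.4 − 0.9085) = 7991.6 kip·in.
M_n = 7991.6/12 = 665.97 kip·ft.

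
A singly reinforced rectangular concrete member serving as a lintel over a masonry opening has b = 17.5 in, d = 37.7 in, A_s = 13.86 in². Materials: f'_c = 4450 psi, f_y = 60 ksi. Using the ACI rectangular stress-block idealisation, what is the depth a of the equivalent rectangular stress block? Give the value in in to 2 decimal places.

a ≈ 12.56 in

T = A_s f_y = 13.86 × 60 = 831.6 kips.
a = T/(0.85 f'_c b) = 831.6/(0.85 × 4.45 × 17.5) = 12.56 in.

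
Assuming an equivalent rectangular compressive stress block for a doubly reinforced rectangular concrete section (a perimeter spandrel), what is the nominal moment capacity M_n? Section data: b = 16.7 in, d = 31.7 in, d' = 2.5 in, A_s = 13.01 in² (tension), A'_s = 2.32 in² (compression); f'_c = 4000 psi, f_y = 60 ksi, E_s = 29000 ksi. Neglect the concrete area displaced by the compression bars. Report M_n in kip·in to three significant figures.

M_n ≈ 20800 kip·in

Assume both steels yield.
a = (A_s − A'_s) f_y/(0.85 f'_c b) = (13.01 − 2.32) × 60/(0.85 × 4 × 16.7) = 11.296 in.
c = a/β₁ = 11.296/0.85 = 13.289 in; ε'_s = 0.003(c − d')/c = 0.0024 ≥ ε_y = 0.0021, so the compression steel yields.
M_n = (A_s − A'_s) f_y (d − a/2) + A'_s f_y (d − d') = 641.4 × (31.7 − 5.648) + 139.2 × (31.7 − 2.5) = 16709.8 + 4064.6 = 20774.4 kip·in.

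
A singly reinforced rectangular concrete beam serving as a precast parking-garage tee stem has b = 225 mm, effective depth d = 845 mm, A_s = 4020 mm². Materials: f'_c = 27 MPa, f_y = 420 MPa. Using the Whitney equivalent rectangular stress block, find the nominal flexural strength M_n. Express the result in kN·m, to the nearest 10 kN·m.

M_n ≈ 1150 kN·m

T = A_s f_y = 4020 × 420 = 1688400 N = 1688.4 kN.
From C = T: a = T/(0.85 f'_c b) = 1688400/(0.85 × 27 × 225) = 326.97 mm.
M_n = T(d − a/2) = 1688.4 kN × (845 − 163.485) mm = 1150.67 kN·m.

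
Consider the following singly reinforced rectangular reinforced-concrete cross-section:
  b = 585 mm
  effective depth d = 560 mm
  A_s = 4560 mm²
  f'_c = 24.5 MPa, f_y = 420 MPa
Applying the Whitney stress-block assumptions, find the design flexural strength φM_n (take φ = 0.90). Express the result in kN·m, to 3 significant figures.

T = A_s f_y = 4560 × 420 = 1915200 N = 1915.2 kN.
From C = T: a = T/(0.85 f'_c b) = 1915200/(0.85 × 24.5 × 585) = 157.21 mm.
M_n = T(d − a/2) = 1915.2 kN × (560 − 78.605) mm = 921.97 kN·m.
φM_n = 0.90 × 921.97 = 829.77 kN·m.

φM_n ≈ 830 kN·m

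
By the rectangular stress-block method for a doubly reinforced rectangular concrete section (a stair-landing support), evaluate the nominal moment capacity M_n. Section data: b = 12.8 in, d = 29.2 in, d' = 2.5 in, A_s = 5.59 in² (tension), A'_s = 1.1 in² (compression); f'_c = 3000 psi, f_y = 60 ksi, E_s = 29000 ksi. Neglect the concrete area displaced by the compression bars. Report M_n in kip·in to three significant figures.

M_n ≈ 8520 kip·in

Assume both steels yield.
a = (A_s − A'_s) f_y/(0.85 f'_c b) = (5.59 − 1.1) × 60/(0.85 × 3 × 12.8) = 8.254 in.
c = a/β₁ = 8.254/0.85 = 9.711 in; ε'_s = 0.003(c − d')/c = 0.0022 ≥ ε_y = 0.0021, so the compression steel yields.
M_n = (A_s − A'_s) f_y (d − a/2) + A'_s f_y (d − d') = 269.4 × (29.2 − 4.127) + 66 × (29.2 − 2.5) = 6754.7 + 1762.2 = 8516.9 kip·in.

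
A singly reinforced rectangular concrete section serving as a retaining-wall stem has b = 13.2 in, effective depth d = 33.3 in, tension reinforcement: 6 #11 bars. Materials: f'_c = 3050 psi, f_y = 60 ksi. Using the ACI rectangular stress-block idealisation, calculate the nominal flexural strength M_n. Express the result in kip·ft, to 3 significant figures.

A_s = 6 × 1.56 = 9.36 in².
T = A_s f_y = 9.36 × 60 = 561.6 kips.
a = T/(0.85 f'_c b) = 561.6/(0.85 × 3.05 × 13.2) = 16.411 in.
M_n = T(d − a/2) = 561.6 × (33.3 − 8.2055) = 14093.1 kip·in = 14093.1/12 = 1174.43 kip·ft.

M_n ≈ 1170 kip·ft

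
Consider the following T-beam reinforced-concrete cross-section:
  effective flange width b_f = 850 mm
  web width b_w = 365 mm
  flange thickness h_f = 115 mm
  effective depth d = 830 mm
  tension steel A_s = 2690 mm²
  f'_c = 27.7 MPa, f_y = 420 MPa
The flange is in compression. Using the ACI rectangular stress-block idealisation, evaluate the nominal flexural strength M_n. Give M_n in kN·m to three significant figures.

M_n ≈ 906 kN·m

Tension: T = A_s f_y = 2690 × 420 = 1129800 N.
Try a within the flange: a = T/(0.85 f'_c b_f) = 1129800/(0.85 × 27.7 × 850) = 56.45 mm.
Since a = 56.45 ≤ h_f = 115 mm, the stress block lies entirely in the flange; analyse as a rectangular beam of width b_f.
M_n = T(d − a/2) = 1129800 × (830 − 28.225) = 905.85 × 10⁶ N·mm.
M_n = 905.85 kN·m.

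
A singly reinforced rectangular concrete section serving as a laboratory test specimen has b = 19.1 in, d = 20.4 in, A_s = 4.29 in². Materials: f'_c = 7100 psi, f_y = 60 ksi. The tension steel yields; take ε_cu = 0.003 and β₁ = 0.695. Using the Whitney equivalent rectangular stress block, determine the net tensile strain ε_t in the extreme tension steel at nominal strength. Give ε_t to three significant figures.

ε_t ≈ 0.0160

a = A_s f_y/(0.85 f'_c b) = 2.233 in.
β₁ = 0.695, so c = a/β₁ = 2.233/0.695 = 3.213 in.
From the linear strain diagram with ε_cu = 0.003: ε_t = 0.003 (d − c)/c = 0.003 × (20.4 − 3.213)/3.213 = 0.0160.
Since ε_t ≥ 0.005, the section is tension-controlled.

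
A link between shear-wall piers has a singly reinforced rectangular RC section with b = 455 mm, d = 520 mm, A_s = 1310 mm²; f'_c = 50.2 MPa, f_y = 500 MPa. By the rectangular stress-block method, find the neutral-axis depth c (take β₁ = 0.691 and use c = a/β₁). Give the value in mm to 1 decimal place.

c ≈ 48.8 mm

T = A_s f_y = 1310 × 500 = 655000 N = 655 kN.
Setting C = 0.85 f'_c a b equal to T: a = 655000/(0.85 × 50.2 × 455) = 33.737 mm.
With β₁ = 0.691, c = a/β₁ = 33.737/0.691 = 48.8 mm.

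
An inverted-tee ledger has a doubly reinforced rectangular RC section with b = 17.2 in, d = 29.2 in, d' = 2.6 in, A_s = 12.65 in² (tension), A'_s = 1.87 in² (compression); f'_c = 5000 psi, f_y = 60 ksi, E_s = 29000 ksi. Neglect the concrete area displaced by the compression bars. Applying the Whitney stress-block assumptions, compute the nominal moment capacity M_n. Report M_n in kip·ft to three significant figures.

Assume both steels yield.
a = (A_s − A'_s) f_y/(0.85 f'_c b) = (12.65 − 1.87) × 60/(0.85 × 5 × 17.2) = 8.848 in.
c = a/β₁ = 8.848/0.8 = 11.060 in; ε'_s = 0.003(c − d')/c = 0.0023 ≥ ε_y = 0.0021, so the compression steel yields.
M_n = (A_s − A'_s) f_y (d − a/2) + A'_s f_y (d − d') = 646.8 × (29.2 − 4.424) + 112.2 × (29.2 − 2.6) = 16025.1 + 2984.5 = 19009.6 kip·in = 19009.6/12 = 1584.13 kip·ft.

M_n ≈ 1580 kip·ft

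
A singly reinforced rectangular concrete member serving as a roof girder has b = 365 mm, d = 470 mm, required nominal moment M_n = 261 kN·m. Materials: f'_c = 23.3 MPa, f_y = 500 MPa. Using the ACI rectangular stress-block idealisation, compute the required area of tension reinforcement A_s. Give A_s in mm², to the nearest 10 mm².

With M_n = 0.85 f'_c a b (d − a/2), solve the quadratic for a:
a = d − √(d² − 2M_n/(0.85 f'_c b)) = 470 − √(470² − 2 × 261×10⁶/(0.85 × 23.3 × 365)) = 84.40 mm.
A_s = 0.85 f'_c a b / f_y = 0.85 × 23.3 × 84.40 × 365 / 500 = 1220.2 mm².

A_s ≈ 1220 mm²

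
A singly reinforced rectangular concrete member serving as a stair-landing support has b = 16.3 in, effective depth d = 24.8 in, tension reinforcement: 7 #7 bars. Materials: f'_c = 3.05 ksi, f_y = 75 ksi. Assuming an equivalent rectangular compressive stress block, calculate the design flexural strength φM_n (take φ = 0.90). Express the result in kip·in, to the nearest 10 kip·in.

φM_n ≈ 5970 kip·in

A_s = 7 × 0.6 = 4.2 in².
T = A_s f_y = 4.2 × 75 = 315 kips.
a = T/(0.85 f'_c b) = 315/(0.85 × 3.05 × 16.3) = 7.454 in.
M_n = T(d − a/2) = 315 × (24.8 − 3.727) = 6638.0 kip·in.
φM_n = 0.90 × 6638.0 = 5974.2 kip·in.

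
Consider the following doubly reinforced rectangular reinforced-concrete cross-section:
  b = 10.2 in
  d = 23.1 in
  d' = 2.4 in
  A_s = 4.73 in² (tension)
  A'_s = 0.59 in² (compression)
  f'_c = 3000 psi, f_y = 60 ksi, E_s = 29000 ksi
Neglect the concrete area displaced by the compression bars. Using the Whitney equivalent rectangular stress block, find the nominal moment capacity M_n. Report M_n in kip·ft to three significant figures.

Assume both steels yield.
a = (A_s − A'_s) f_y/(0.85 f'_c b) = (4.73 − 0.59) × 60/(0.85 × 3 × 10.2) = 9.550 in.
c = a/β₁ = 9.550/0.85 = 11.235 in; ε'_s = 0.003(c − d')/c = 0.0024 ≥ ε_y = 0.0021, so the compression steel yields.
M_n = (A_s − A'_s) f_y (d − a/2) + A'_s f_y (d − d') = 248.4 × (23.1 − 4.775) + 35.4 × (23.1 − 2.4) = 4551.9 + 732.8 = 5284.7 kip·in = 5284.7/12 = 440.39 kip·ft.

M_n ≈ 440 kip·ft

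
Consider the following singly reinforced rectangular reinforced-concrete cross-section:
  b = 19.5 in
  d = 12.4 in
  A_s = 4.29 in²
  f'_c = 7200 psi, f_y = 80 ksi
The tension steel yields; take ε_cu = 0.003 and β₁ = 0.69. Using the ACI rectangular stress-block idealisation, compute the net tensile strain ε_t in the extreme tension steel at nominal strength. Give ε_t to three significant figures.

ε_t ≈ 0.00593

a = A_s f_y/(0.85 f'_c b) = 2.876 in.
β₁ = 0.69, so c = a/β₁ = 2.876/0.69 = 4.168 in.
From the linear strain diagram with ε_cu = 0.003: ε_t = 0.003 (d − c)/c = 0.003 × (12.4 − 4.168)/4.168 = 0.00593.
Since ε_t ≥ 0.005, the section is tension-controlled.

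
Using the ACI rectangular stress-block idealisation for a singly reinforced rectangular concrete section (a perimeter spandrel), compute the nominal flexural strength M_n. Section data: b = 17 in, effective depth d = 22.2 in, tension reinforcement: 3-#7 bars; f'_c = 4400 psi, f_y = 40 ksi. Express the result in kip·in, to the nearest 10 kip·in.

M_n ≈ 1560 kip·in

A_s = 3 × 0.6 = 1.8 in².
T = A_s f_y = 1.8 × 40 = 72 kips.
a = T/(0.85 f'_c b) = 72/(0.85 × 4.4 × 17) = 1.132 in.
M_n = T(d − a/2) = 72 × (22.2 − 0.566) = 1557.6 kip·in.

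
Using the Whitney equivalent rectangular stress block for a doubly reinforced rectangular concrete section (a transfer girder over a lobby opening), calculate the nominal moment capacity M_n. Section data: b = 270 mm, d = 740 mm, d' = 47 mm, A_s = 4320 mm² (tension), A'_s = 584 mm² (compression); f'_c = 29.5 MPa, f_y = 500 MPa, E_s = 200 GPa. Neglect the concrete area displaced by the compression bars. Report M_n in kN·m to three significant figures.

Assume both tension and compression steel yield.
Net tension couple steel: A_s − A'_s = 3736 mm².
a = (A_s − A'_s) f_y / (0.85 f'_c b) = 1868000/(0.85 × 29.5 × 270) = 275.91 mm.
c = a/β₁ = 275.91/0.839 = 328.86 mm; ε'_s = 0.003(c − d')/c = 0.0026 ≥ f_y/E_s = 0.0025, so compression steel does yield.
M_n = (A_s − A'_s) f_y (d − a/2) + A'_s f_y (d − d') = [1868000 × (740 − 137.955) + 292000 × (740 − 47)] × 10⁻⁶ = 1124.62 + 202.36 = 1326.98 kN·m.

M_n ≈ 1330 kN·m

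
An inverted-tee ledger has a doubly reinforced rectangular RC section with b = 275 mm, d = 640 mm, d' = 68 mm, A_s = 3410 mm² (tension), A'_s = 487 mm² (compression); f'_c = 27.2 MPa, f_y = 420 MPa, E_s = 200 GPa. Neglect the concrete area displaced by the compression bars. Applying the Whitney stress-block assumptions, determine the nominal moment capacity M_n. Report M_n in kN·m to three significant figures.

Assume both tension and compression steel yield.
Net tension couple steel: A_s − A'_s = 2923 mm².
a = (A_s − A'_s) f_y / (0.85 f'_c b) = 1227660/(0.85 × 27.2 × 275) = 193.09 mm.
c = a/β₁ = 193.09/0.85 = 227.16 mm; ε'_s = 0.003(c − d')/c = 0.0021 ≥ f_y/E_s = 0.0021, so compression steel does yield.
M_n = (A_s − A'_s) f_y (d − a/2) + A'_s f_y (d − d') = [1227660 × (640 − 96.545) + 204540 × (640 − 68)] × 10⁻⁶ = 667.18 + 117.00 = 784.18 kN·m.

M_n ≈ 784 kN·m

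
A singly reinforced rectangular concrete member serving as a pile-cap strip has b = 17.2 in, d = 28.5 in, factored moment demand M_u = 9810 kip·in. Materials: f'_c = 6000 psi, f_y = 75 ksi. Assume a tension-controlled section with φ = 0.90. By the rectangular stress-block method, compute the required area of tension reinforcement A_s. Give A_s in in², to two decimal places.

A_s ≈ 5.56 in²

M_n = M_u/φ = 9810/0.90 = 10900 kip·in.
From M_n = 0.85 f'_c a b (d − a/2):
a = d − √(d² − 2M_n/(0.85 f'_c b)) = 28.5 − √(28.5² − 2 × 10900/(0.85 × 6 × 17.2)) = 4.757 in.
A_s = 0.85 f'_c a b / f_y = 0.85 × 6 × 4.757 × 17.2 / 75 = 5.564 in².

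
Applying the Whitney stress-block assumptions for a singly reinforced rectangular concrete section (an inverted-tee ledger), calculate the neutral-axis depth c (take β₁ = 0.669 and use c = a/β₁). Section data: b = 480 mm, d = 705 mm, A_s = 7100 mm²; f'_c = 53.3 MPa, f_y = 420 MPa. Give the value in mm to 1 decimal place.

c ≈ 205.0 mm

T = A_s f_y = 7100 × 420 = 2982000 N = 2982 kN.
Setting C = 0.85 f'_c a b equal to T: a = 2982000/(0.85 × 53.3 × 480) = 137.126 mm.
With β₁ = 0.669, c = a/β₁ = 137.126/0.669 = 205.0 mm.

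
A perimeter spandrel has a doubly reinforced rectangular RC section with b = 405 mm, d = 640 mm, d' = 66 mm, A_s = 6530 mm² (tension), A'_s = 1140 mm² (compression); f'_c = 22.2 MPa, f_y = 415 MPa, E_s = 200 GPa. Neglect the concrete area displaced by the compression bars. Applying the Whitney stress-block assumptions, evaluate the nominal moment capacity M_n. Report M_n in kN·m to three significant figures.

Assume both tension and compression steel yield.
Net tension couple steel: A_s − A'_s = 5390 mm².
a = (A_s − A'_s) f_y / (0.85 f'_c b) = 2236850/(0.85 × 22.2 × 405) = 292.69 mm.
c = a/β₁ = 292.69/0.85 = 344.34 mm; ε'_s = 0.003(c − d')/c = 0.0024 ≥ f_y/E_s = 0.0021, so compression steel does yield.
M_n = (A_s − A'_s) f_y (d − a/2) + A'_s f_y (d − d') = [2236850 × (640 − 146.345) + 473100 × (640 − 66)] × 10⁻⁶ = 1104.23 + 271.56 = 1375.79 kN·m.

M_n ≈ 1380 kN·m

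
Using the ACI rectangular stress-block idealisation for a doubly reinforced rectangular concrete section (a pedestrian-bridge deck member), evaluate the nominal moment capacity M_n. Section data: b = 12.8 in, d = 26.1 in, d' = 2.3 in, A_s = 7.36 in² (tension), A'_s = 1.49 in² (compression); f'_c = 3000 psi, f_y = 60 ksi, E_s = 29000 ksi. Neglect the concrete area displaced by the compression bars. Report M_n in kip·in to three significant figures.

M_n ≈ 9420 kip·in

Assume both steels yield.
a = (A_s − A'_s) f_y/(0.85 f'_c b) = (7.36 − 1.49) × 60/(0.85 × 3 × 12.8) = 10.790 in.
c = a/β₁ = 10.790/0.85 = 12.694 in; ε'_s = 0.003(c − d')/c = 0.0025 ≥ ε_y = 0.0021, so the compression steel yields.
M_n = (A_s − A'_s) f_y (d − a/2) + A'_s f_y (d − d') = 352.2 × (26.1 − 5.395) + 89.4 × (26.1 − 2.3) = 7292.3 + 2127.7 = 9420.0 kip·in.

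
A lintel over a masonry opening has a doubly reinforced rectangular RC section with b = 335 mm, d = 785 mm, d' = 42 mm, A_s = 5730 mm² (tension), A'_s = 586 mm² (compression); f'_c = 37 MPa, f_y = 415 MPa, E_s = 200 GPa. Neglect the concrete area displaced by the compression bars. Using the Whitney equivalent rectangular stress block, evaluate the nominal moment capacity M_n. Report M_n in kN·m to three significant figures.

Assume both tension and compression steel yield.
Net tension couple steel: A_s − A'_s = 5144 mm².
a = (A_s − A'_s) f_y / (0.85 f'_c b) = 2134760/(0.85 × 37 × 335) = 202.62 mm.
c = a/β₁ = 202.62/0.786 = 257.79 mm; ε'_s = 0.003(c − d')/c = 0.0025 ≥ f_y/E_s = 0.0021, so compression steel does yield.
M_n = (A_s − A'_s) f_y (d − a/2) + A'_s f_y (d − d') = [2134760 × (785 − 101.31) + 243190 × (785 − 42)] × 10⁻⁶ = 1459.51 + 180.69 = 1640.20 kN·m.

M_n ≈ 1640 kN·m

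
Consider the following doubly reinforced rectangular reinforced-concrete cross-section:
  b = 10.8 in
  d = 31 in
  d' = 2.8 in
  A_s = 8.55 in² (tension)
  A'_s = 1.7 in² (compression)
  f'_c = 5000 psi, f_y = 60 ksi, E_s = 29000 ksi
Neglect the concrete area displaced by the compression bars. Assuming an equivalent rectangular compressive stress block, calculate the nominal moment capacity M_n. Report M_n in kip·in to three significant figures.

M_n ≈ 13800 kip·in

Assume both steels yield.
a = (A_s − A'_s) f_y/(0.85 f'_c b) = (8.55 − 1.7) × 60/(0.85 × 5 × 10.8) = 8.954 in.
c = a/β₁ = 8.954/0.8 = 11.193 in; ε'_s = 0.003(c − d')/c = 0.0022 ≥ ε_y = 0.0021, so the compression steel yields.
M_n = (A_s − A'_s) f_y (d − a/2) + A'_s f_y (d − d') = 411 × (31 − 4.477) + 102 × (31 − 2.8) = 10901.0 + 2876.4 = 13777.4 kip·in.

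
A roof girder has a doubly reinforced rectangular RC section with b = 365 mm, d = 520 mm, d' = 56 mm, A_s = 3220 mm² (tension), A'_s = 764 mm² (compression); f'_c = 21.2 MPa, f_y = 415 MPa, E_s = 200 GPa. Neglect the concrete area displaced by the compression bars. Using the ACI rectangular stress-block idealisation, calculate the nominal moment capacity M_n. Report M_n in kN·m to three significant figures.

Assume both tension and compression steel yield.
Net tension couple steel: A_s − A'_s = 2456 mm².
a = (A_s − A'_s) f_y / (0.85 f'_c b) = 1019240/(0.85 × 21.2 × 365) = 154.96 mm.
c = a/β₁ = 154.96/0.85 = 182.31 mm; ε'_s = 0.003(c − d')/c = 0.0021 ≥ f_y/E_s = 0.0021, so compression steel does yield.
M_n = (A_s − A'_s) f_y (d − a/2) + A'_s f_y (d − d') = [1019240 × (520 − 77.48) + 317060 × (520 − 56)] × 10⁻⁶ = 451.03 + 147.12 = 598.15 kN·m.

M_n ≈ 598 kN·m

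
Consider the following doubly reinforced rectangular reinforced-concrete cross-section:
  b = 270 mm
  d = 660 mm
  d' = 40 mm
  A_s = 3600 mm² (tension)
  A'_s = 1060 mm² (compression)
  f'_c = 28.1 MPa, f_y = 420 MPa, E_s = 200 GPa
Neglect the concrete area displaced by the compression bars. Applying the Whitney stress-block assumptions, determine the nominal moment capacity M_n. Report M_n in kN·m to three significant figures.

Assume both tension and compression steel yield.
Net tension couple steel: A_s − A'_s = 2540 mm².
a = (A_s − A'_s) f_y / (0.85 f'_c b) = 1066800/(0.85 × 28.1 × 270) = 165.42 mm.
c = a/β₁ = 165.42/0.849 = 194.84 mm; ε'_s = 0.003(c − d')/c = 0.0024 ≥ f_y/E_s = 0.0021, so compression steel does yield.
M_n = (A_s − A'_s) f_y (d − a/2) + A'_s f_y (d − d') = [1066800 × (660 − 82.71) + 445200 × (660 − 40)] × 10⁻⁶ = 615.85 + 276.02 = 891.87 kN·m.

M_n ≈ 892 kN·m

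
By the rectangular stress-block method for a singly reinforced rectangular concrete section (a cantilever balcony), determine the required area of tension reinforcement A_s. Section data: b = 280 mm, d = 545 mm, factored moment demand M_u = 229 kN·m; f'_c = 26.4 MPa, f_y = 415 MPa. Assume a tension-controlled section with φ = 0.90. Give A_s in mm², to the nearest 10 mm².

M_n = M_u/φ = 229/0.90 = 254.444 kN·m.
With M_n = 0.85 f'_c a b (d − a/2), solve the quadratic for a:
a = d − √(d² − 2M_n/(0.85 f'_c b)) = 545 − √(545² − 2 × 254.444×10⁶/(0.85 × 26.4 × 280)) = 80.21 mm.
A_s = 0.85 f'_c a b / f_y = 0.85 × 26.4 × 80.21 × 280 / 415 = 1214.4 mm².

A_s ≈ 1210 mm²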